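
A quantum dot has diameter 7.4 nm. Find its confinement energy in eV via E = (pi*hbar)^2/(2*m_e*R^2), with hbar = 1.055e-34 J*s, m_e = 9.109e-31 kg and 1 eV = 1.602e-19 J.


Radius R = 7.4/2 = 3.7 nm = 3.7e-09 m
E = (pi * 1.055e-34)^2 / (2 * 9.109e-31 * (3.7e-09)^2)
E(J) = 4.40454e-21
E = E(J) / 1.602e-19 = 0.0275 eV

0.0275


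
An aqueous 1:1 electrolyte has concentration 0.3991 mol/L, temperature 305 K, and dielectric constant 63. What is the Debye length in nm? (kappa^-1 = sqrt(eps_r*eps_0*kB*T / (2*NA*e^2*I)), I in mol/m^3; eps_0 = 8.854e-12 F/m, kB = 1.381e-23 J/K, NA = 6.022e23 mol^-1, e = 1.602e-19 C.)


Ionic strength I = 0.3991 * 1^2 * 1000 = 399.1 mol/m^3
kappa^-1 = sqrt(63 * 8.854e-12 * 1.381e-23 * 305 / (2 * 6.022e23 * (1.602e-19)^2 * 399.1))
kappa^-1 = 0.436 nm

0.436


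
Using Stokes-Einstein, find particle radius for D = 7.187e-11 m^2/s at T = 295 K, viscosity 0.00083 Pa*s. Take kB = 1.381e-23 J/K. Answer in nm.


Stokes-Einstein: R = kB*T / (6*pi*eta*D)
R = 1.381e-23 * 295 / (6 * pi * 0.00083 * 7.187e-11)
R = 3.62317e-09 m = 3.62 nm

3.62


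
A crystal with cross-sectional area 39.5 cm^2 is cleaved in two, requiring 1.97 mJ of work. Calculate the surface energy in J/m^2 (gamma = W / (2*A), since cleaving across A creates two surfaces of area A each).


Convert: A = 39.5 cm^2 = 0.00395 m^2, W = 1.97 mJ = 0.00197 J
Cleaving exposes two faces of area A, so total new surface = 2*A and gamma = W / (2*A)
gamma = 0.00197 / (2 * 0.00395)
gamma = 0.249 J/m^2

0.249


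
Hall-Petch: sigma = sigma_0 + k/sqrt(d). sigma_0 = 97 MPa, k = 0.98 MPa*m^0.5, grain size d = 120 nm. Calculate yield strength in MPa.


d = 120 nm = 1.2e-07 m
sqrt(d) = 0.0003464102
Hall-Petch contribution = k / sqrt(d) = 0.98 / 0.0003464102 = 2829.0 MPa
sigma = sigma_0 + k/sqrt(d) = 97 + 2829.0 = 2926.0 MPa

2926.0


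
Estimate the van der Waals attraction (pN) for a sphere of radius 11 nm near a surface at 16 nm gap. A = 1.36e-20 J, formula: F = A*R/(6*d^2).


Convert to SI: R = 11 nm = 1.1e-08 m, d = 16 nm = 1.6e-08 m
F = A * R / (6 * d^2)
F = 1.36e-20 * 1.1e-08 / (6 * (1.6e-08)^2)
F = 9.73958e-14 N = 0.097 pN

0.097


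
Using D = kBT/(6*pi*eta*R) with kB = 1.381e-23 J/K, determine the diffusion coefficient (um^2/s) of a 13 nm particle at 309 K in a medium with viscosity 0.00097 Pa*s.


Radius R = 13/2 = 6.5 nm = 6.5e-09 m
D = kB*T / (6*pi*eta*R)
D = 1.381e-23 * 309 / (6 * pi * 0.00097 * 6.5e-09)
D = 3.59059e-11 m^2/s = 35.906 um^2/s

35.906


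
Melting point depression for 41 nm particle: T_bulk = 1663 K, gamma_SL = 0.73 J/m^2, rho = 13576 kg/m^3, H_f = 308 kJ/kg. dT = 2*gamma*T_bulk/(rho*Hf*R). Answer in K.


Radius R = 41/2 = 20.5 nm = 2.05e-08 m
Convert H_f = 308 kJ/kg = 308000 J/kg
dT = 2 * gamma_SL * T_bulk / (rho * H_f * R)
dT = 2 * 0.73 * 1663 / (13576 * 308000 * 2.05e-08)
dT = 28.3 K

28.3


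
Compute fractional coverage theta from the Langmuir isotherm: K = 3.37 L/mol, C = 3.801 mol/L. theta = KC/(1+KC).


Langmuir isotherm: theta = K*C / (1 + K*C)
K*C = 3.37 * 3.801 = 12.80937
theta = 12.80937 / (1 + 12.80937) = 12.80937 / 13.80937
theta = 0.9276

0.9276


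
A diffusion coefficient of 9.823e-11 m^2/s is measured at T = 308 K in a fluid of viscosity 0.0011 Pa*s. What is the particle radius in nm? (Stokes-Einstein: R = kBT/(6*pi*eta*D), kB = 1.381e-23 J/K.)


Stokes-Einstein: R = kB*T / (6*pi*eta*D)
R = 1.381e-23 * 308 / (6 * pi * 0.0011 * 9.823e-11)
R = 2.08837e-09 m = 2.09 nm

2.09


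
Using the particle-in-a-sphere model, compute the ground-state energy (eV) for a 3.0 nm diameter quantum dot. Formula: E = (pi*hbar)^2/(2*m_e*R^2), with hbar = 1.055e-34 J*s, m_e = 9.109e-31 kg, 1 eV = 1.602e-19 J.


Radius R = 3.0/2 = 1.5 nm = 1.5e-09 m
E = (pi * 1.055e-34)^2 / (2 * 9.109e-31 * (1.5e-09)^2)
E(J) = 2.67992e-20
E = E(J) / 1.602e-19 = 0.1673 eV

0.1673


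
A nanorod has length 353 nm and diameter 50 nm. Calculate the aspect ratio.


Aspect ratio AR = length / diameter
AR = 353 / 50
AR = 7.06

7.06


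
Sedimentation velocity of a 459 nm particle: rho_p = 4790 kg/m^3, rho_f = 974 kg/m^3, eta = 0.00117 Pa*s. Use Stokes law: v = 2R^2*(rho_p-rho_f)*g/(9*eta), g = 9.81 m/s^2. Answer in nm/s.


Radius R = 459/2 nm = 2.295e-07 m
Density difference = 4790 - 974 = 3816 kg/m^3
v = 2 * R^2 * (rho_p - rho_f) * g / (9 * eta)
v = 2 * (2.295e-07)^2 * 3816 * 9.81 / (9 * 0.00117)
v = 3.74494e-07 m/s = 374.4936 nm/s

374.4936


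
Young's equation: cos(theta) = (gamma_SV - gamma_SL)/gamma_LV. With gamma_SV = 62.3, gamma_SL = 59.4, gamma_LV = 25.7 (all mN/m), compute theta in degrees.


cos(theta) = (gamma_SV - gamma_SL) / gamma_LV
cos(theta) = (62.3 - 59.4) / 25.7
cos(theta) = 0.11284
theta = arccos(0.11284) = 83.52 degrees

83.52


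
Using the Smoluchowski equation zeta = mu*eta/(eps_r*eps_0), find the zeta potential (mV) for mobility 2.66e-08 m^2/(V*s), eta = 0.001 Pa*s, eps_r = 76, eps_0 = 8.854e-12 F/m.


Smoluchowski equation: zeta = mu * eta / (eps_r * eps_0)
zeta = 2.66e-08 * 0.001 / (76 * 8.854e-12)
zeta = 0.03953 V = 39.53 mV

39.53


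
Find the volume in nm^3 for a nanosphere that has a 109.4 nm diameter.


Radius r = 109.4/2 = 54.7 nm
Volume V = (4/3) * pi * r^3
V = (4/3) * pi * (54.7)^3
V = 685568.08 nm^3

685568.08


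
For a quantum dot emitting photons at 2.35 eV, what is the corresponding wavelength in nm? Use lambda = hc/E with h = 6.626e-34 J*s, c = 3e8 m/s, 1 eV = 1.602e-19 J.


Convert energy: E = 2.35 eV = 2.35 * 1.602e-19 = 3.7647e-19 J
lambda = h*c / E = 6.626e-34 * 3e8 / 3.7647e-19
lambda = 5.2801e-07 m = 528.0 nm

528.0


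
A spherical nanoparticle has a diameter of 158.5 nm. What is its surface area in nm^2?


Radius r = 158.5/2 = 79.25 nm
Surface area SA = 4 * pi * r^2
SA = 4 * pi * (79.25)^2
SA = 78923.88 nm^2

78923.88


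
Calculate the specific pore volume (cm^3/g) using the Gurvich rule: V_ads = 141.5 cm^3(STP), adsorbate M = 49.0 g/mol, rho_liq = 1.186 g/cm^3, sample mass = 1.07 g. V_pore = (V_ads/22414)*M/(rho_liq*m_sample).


Moles adsorbed n = V_ads / 22414 = 141.5 / 22414 = 6.313019e-03 mol
Liquid volume V_liq = n * M / rho_liq = 6.313019e-03 * 49.0 / 1.186 = 0.26082 cm^3
Specific pore volume V_pore = V_liq / m_sample = 0.26082 / 1.07
V_pore = 0.2438 cm^3/g

0.2438


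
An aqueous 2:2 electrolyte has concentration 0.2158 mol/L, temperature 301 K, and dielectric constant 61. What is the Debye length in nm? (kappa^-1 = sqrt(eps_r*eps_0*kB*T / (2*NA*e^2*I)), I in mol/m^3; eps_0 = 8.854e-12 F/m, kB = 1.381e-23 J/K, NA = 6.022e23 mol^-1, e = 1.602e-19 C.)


Ionic strength I = 0.2158 * 2^2 * 1000 = 863.2 mol/m^3
kappa^-1 = sqrt(61 * 8.854e-12 * 1.381e-23 * 301 / (2 * 6.022e23 * (1.602e-19)^2 * 863.2))
kappa^-1 = 0.29 nm

0.29


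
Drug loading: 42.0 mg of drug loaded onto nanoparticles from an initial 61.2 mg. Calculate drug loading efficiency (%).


Drug loading efficiency = (drug loaded / drug initial) * 100
DLE = 42.0 / 61.2 * 100
DLE = 0.6863 * 100
DLE = 68.63%

68.63


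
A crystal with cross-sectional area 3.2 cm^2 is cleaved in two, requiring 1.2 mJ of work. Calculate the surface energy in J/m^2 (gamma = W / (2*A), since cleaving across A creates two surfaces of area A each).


Convert: A = 3.2 cm^2 = 0.00032 m^2, W = 1.2 mJ = 0.0012 J
Cleaving exposes two faces of area A, so total new surface = 2*A and gamma = W / (2*A)
gamma = 0.0012 / (2 * 0.00032)
gamma = 1.875 J/m^2

1.875


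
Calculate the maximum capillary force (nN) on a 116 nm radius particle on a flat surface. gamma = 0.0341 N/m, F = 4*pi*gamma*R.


Convert radius: R = 116 nm = 1.16e-07 m
F = 4 * pi * gamma * R
F = 4 * pi * 0.0341 * 1.16e-07
F = 4.97075e-08 N = 49.7075 nN

49.7075


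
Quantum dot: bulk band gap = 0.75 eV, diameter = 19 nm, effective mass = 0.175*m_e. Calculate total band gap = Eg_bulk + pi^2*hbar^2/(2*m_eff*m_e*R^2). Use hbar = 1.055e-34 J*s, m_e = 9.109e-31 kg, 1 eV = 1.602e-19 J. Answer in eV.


Radius R = 19/2 nm = 9.5e-09 m
Confinement energy dE = pi^2 * hbar^2 / (2 * m_eff * m_e * R^2)
dE = pi^2 * (1.055e-34)^2 / (2 * 0.175 * 9.109e-31 * (9.5e-09)^2) J, divided by 1.602e-19 J/eV
dE = 0.0238 eV
Total band gap = E_g(bulk) + dE = 0.75 + 0.0238 = 0.7738 eV

0.7738


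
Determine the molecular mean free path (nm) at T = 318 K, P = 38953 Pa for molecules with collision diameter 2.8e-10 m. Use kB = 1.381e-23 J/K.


Mean free path: lambda = kB*T / (sqrt(2) * pi * d^2 * P)
lambda = 1.381e-23 * 318 / (sqrt(2) * pi * (2.8e-10)^2 * 38953)
lambda = 3.23667e-07 m
lambda = 323.67 nm

323.67


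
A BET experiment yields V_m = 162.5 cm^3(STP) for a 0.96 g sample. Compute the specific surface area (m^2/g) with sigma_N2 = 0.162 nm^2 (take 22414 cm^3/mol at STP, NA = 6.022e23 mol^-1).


Number of moles in monolayer = V_m / 22414 = 162.5 / 22414 = 0.00724993
Number of molecules = moles * NA = 0.00724993 * 6.022e23
SA = molecules * sigma / mass
SA = (162.5 / 22414) * 6.022e23 * 0.162e-18 / 0.96
SA = 736.7 m^2/g

736.7


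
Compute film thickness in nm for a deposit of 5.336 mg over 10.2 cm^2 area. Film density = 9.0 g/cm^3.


Convert: m = 5.336 mg = 5.3360e-06 kg, A = 10.2 cm^2 = 1.0200e-03 m^2, rho = 9.0 g/cm^3 = 9000 kg/m^3
t = m / (A * rho)
t = 5.3360e-06 / (1.0200e-03 * 9000)
t = 5.8126e-07 m = 581.3 nm

581.3


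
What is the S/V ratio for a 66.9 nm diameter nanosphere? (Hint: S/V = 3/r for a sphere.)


Radius r = 66.9/2 = 33.45 nm
S/V = 3 / r = 3 / 33.45
S/V = 0.0897 nm^-1

0.0897


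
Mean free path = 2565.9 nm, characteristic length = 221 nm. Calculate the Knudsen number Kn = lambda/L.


Knudsen number Kn = lambda / L
Kn = 2565.9 / 221
Kn = 11.6104

11.6104


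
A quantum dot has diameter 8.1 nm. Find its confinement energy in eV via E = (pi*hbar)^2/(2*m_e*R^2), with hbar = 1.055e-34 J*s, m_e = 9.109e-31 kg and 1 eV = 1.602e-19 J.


Radius R = 8.1/2 = 4.05 nm = 4.05e-09 m
E = (pi * 1.055e-34)^2 / (2 * 9.109e-31 * (4.05e-09)^2)
E(J) = 3.67616e-21
E = E(J) / 1.602e-19 = 0.0229 eV

0.0229


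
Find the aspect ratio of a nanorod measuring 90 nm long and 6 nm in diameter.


Aspect ratio AR = length / diameter
AR = 90 / 6
AR = 15.0

15.0


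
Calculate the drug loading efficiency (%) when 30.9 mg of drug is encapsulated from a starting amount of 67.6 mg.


Drug loading efficiency = (drug loaded / drug initial) * 100
DLE = 30.9 / 67.6 * 100
DLE = 0.4571 * 100
DLE = 45.71%

45.71


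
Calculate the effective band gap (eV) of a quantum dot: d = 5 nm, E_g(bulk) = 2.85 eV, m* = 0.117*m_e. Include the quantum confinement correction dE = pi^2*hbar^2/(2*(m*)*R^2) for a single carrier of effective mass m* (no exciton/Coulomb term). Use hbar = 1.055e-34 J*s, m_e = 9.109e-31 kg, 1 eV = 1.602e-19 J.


Radius R = 5/2 nm = 2.5e-09 m
Confinement energy dE = pi^2 * hbar^2 / (2 * m_eff * m_e * R^2)
dE = pi^2 * (1.055e-34)^2 / (2 * 0.117 * 9.109e-31 * (2.5e-09)^2) J, divided by 1.602e-19 J/eV
dE = 0.5147 eV
Total band gap = E_g(bulk) + dE = 2.85 + 0.5147 = 3.3647 eV

3.3647


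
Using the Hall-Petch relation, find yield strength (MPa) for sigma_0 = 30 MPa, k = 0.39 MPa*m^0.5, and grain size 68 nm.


d = 68 nm = 6.8e-08 m
sqrt(d) = 0.0002607681
Hall-Petch contribution = k / sqrt(d) = 0.39 / 0.0002607681 = 1495.6 MPa
sigma = sigma_0 + k/sqrt(d) = 30 + 1495.6 = 1525.6 MPa

1525.6


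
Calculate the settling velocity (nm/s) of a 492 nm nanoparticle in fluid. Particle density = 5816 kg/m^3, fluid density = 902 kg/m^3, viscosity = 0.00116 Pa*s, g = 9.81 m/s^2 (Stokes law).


Radius R = 492/2 nm = 2.46e-07 m
Density difference = 5816 - 902 = 4914 kg/m^3
v = 2 * R^2 * (rho_p - rho_f) * g / (9 * eta)
v = 2 * (2.46e-07)^2 * 4914 * 9.81 / (9 * 0.00116)
v = 5.58861e-07 m/s = 558.8611 nm/s

558.8611


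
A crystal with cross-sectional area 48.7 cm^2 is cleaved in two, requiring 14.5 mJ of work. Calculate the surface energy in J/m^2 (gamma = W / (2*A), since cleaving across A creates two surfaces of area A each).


Convert: A = 48.7 cm^2 = 0.00487 m^2, W = 14.5 mJ = 0.0145 J
Cleaving exposes two faces of area A, so total new surface = 2*A and gamma = W / (2*A)
gamma = 0.0145 / (2 * 0.00487)
gamma = 1.489 J/m^2

1.489


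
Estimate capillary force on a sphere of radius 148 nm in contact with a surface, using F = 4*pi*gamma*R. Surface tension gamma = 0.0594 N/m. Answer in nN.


Convert radius: R = 148 nm = 1.48e-07 m
F = 4 * pi * gamma * R
F = 4 * pi * 0.0594 * 1.48e-07
F = 1.10473e-07 N = 110.4735 nN

110.4735


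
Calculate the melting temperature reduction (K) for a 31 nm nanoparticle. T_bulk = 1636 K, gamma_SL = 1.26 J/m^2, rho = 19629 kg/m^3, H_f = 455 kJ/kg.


Radius R = 31/2 = 15.5 nm = 1.55e-08 m
Convert H_f = 455 kJ/kg = 455000 J/kg
dT = 2 * gamma_SL * T_bulk / (rho * H_f * R)
dT = 2 * 1.26 * 1636 / (19629 * 455000 * 1.55e-08)
dT = 29.8 K

29.8


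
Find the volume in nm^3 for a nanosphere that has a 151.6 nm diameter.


Radius r = 151.6/2 = 75.8 nm
Volume V = (4/3) * pi * r^3
V = (4/3) * pi * (75.8)^3
V = 1824299.87 nm^3

1824299.87


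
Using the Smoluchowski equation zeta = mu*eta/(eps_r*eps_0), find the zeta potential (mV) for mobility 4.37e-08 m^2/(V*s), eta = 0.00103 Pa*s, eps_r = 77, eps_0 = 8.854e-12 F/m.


Smoluchowski equation: zeta = mu * eta / (eps_r * eps_0)
zeta = 4.37e-08 * 0.00103 / (77 * 8.854e-12)
zeta = 0.066022 V = 66.02 mV

66.02


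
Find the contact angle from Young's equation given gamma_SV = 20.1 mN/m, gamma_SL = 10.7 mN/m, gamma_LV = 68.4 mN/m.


cos(theta) = (gamma_SV - gamma_SL) / gamma_LV
cos(theta) = (20.1 - 10.7) / 68.4
cos(theta) = 0.137427
theta = arccos(0.137427) = 82.1 degrees

82.1


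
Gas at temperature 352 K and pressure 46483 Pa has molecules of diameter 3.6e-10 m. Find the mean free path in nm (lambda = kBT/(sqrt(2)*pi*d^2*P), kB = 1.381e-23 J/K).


Mean free path: lambda = kB*T / (sqrt(2) * pi * d^2 * P)
lambda = 1.381e-23 * 352 / (sqrt(2) * pi * (3.6e-10)^2 * 46483)
lambda = 1.81624e-07 m
lambda = 181.62 nm

181.62


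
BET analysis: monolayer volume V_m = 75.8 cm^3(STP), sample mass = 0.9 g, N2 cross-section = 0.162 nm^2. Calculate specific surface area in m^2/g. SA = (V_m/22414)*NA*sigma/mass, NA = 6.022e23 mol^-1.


Number of moles in monolayer = V_m / 22414 = 75.8 / 22414 = 0.00338181
Number of molecules = moles * NA = 0.00338181 * 6.022e23
SA = molecules * sigma / mass
SA = (75.8 / 22414) * 6.022e23 * 0.162e-18 / 0.9
SA = 366.6 m^2/g

366.6


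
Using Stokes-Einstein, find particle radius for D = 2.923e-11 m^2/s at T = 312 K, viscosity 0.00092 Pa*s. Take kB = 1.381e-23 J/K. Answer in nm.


Stokes-Einstein: R = kB*T / (6*pi*eta*D)
R = 1.381e-23 * 312 / (6 * pi * 0.00092 * 2.923e-11)
R = 8.50023e-09 m = 8.5 nm

8.5


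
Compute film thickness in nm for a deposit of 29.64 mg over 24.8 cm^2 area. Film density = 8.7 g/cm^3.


Convert: m = 29.64 mg = 2.9640e-05 kg, A = 24.8 cm^2 = 2.4800e-03 m^2, rho = 8.7 g/cm^3 = 8700 kg/m^3
t = m / (A * rho)
t = 2.9640e-05 / (2.4800e-03 * 8700)
t = 1.3737e-06 m = 1373.7 nm

1373.7


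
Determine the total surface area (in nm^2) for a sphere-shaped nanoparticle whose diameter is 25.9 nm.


Radius r = 25.9/2 = 12.95 nm
Surface area SA = 4 * pi * r^2
SA = 4 * pi * (12.95)^2
SA = 2107.41 nm^2

2107.41


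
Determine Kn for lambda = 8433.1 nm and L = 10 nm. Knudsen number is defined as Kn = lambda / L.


Knudsen number Kn = lambda / L
Kn = 8433.1 / 10
Kn = 843.31

843.31


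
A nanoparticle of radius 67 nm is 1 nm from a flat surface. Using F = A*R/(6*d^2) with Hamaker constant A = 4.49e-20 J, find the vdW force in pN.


Convert to SI: R = 67 nm = 6.7e-08 m, d = 1 nm = 1e-09 m
F = A * R / (6 * d^2)
F = 4.49e-20 * 6.7e-08 / (6 * (1e-09)^2)
F = 5.01383e-10 N = 501.383 pN

501.383


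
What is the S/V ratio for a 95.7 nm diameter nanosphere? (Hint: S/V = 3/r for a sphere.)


Radius r = 95.7/2 = 47.85 nm
S/V = 3 / r = 3 / 47.85
S/V = 0.0627 nm^-1

0.0627


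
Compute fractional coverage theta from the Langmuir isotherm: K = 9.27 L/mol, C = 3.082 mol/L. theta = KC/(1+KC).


Langmuir isotherm: theta = K*C / (1 + K*C)
K*C = 9.27 * 3.082 = 28.57014
theta = 28.57014 / (1 + 28.57014) = 28.57014 / 29.57014
theta = 0.9662

0.9662


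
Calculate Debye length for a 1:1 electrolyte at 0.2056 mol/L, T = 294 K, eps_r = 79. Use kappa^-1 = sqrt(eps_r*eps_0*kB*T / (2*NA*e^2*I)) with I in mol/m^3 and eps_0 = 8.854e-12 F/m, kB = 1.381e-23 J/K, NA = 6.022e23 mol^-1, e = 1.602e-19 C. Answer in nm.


Ionic strength I = 0.2056 * 1^2 * 1000 = 205.6 mol/m^3
kappa^-1 = sqrt(79 * 8.854e-12 * 1.381e-23 * 294 / (2 * 6.022e23 * (1.602e-19)^2 * 205.6))
kappa^-1 = 0.668 nm

0.668


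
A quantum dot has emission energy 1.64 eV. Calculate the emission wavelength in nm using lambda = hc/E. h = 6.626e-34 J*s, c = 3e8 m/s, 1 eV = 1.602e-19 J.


Convert energy: E = 1.64 eV = 1.64 * 1.602e-19 = 2.62728e-19 J
lambda = h*c / E = 6.626e-34 * 3e8 / 2.62728e-19
lambda = 7.566e-07 m = 756.6 nm

756.6


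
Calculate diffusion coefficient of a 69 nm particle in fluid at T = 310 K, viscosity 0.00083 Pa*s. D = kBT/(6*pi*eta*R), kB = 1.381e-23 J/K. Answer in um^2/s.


Radius R = 69/2 = 34.5 nm = 3.45e-08 m
D = kB*T / (6*pi*eta*R)
D = 1.381e-23 * 310 / (6 * pi * 0.00083 * 3.45e-08)
D = 7.93153e-12 m^2/s = 7.932 um^2/s

7.932


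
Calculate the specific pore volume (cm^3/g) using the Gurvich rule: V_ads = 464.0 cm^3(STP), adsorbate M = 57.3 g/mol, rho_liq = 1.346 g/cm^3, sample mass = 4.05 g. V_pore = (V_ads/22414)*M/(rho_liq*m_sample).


Moles adsorbed n = V_ads / 22414 = 464.0 / 22414 = 2.070135e-02 mol
Liquid volume V_liq = n * M / rho_liq = 2.070135e-02 * 57.3 / 1.346 = 0.88127 cm^3
Specific pore volume V_pore = V_liq / m_sample = 0.88127 / 4.05
V_pore = 0.2176 cm^3/g

0.2176


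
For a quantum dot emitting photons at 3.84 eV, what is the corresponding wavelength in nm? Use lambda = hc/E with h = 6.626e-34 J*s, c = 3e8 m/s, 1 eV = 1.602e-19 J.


Convert energy: E = 3.84 eV = 3.84 * 1.602e-19 = 6.15168e-19 J
lambda = h*c / E = 6.626e-34 * 3e8 / 6.15168e-19
lambda = 3.23131e-07 m = 323.1 nm

323.1


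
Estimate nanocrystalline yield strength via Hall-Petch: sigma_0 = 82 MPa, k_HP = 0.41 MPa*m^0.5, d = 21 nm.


d = 21 nm = 2.1e-08 m
sqrt(d) = 0.0001449138
Hall-Petch contribution = k / sqrt(d) = 0.41 / 0.0001449138 = 2829.3 MPa
sigma = sigma_0 + k/sqrt(d) = 82 + 2829.3 = 2911.3 MPa

2911.3


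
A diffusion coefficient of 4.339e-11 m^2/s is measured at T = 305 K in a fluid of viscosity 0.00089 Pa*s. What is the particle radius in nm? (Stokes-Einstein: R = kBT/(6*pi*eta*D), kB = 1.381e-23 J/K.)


Stokes-Einstein: R = kB*T / (6*pi*eta*D)
R = 1.381e-23 * 305 / (6 * pi * 0.00089 * 4.339e-11)
R = 5.78646e-09 m = 5.79 nm

5.79


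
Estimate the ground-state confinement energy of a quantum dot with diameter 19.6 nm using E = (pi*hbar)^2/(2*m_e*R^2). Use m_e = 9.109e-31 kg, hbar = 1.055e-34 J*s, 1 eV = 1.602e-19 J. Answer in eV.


Radius R = 19.6/2 = 9.8 nm = 9.8e-09 m
E = (pi * 1.055e-34)^2 / (2 * 9.109e-31 * (9.8e-09)^2)
E(J) = 6.27844e-22
E = E(J) / 1.602e-19 = 0.0039 eV

0.0039


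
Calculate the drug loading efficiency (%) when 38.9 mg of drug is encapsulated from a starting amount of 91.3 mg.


Drug loading efficiency = (drug loaded / drug initial) * 100
DLE = 38.9 / 91.3 * 100
DLE = 0.4261 * 100
DLE = 42.61%

42.61


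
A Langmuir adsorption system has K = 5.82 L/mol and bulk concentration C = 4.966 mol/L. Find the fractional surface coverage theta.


Langmuir isotherm: theta = K*C / (1 + K*C)
K*C = 5.82 * 4.966 = 28.90212
theta = 28.90212 / (1 + 28.90212) = 28.90212 / 29.90212
theta = 0.9666

0.9666


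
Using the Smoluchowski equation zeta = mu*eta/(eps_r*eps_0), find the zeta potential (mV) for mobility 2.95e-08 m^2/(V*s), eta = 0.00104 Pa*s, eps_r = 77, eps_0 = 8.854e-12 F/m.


Smoluchowski equation: zeta = mu * eta / (eps_r * eps_0)
zeta = 2.95e-08 * 0.00104 / (77 * 8.854e-12)
zeta = 0.045001 V = 45.0 mV

45.0


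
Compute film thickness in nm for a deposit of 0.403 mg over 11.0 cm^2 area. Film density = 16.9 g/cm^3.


Convert: m = 0.403 mg = 4.0300e-07 kg, A = 11.0 cm^2 = 1.1000e-03 m^2, rho = 16.9 g/cm^3 = 16900 kg/m^3
t = m / (A * rho)
t = 4.0300e-07 / (1.1000e-03 * 16900)
t = 2.1678e-08 m = 21.7 nm

21.7


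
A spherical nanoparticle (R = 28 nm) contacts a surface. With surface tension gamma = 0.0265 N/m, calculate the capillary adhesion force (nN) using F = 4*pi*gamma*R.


Convert radius: R = 28 nm = 2.8e-08 m
F = 4 * pi * gamma * R
F = 4 * pi * 0.0265 * 2.8e-08
F = 9.32425e-09 N = 9.3242 nN

9.3242


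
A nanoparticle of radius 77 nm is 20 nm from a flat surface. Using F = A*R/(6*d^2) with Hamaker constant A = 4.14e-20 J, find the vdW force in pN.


Convert to SI: R = 77 nm = 7.7e-08 m, d = 20 nm = 2e-08 m
F = A * R / (6 * d^2)
F = 4.14e-20 * 7.7e-08 / (6 * (2e-08)^2)
F = 1.32825e-12 N = 1.328 pN

1.328


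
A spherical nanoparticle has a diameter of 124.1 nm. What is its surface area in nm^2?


Radius r = 124.1/2 = 62.05 nm
Surface area SA = 4 * pi * r^2
SA = 4 * pi * (62.05)^2
SA = 48383.07 nm^2

48383.07


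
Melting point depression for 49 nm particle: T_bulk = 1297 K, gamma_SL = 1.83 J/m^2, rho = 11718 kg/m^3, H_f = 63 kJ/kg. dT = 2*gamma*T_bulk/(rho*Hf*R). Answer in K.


Radius R = 49/2 = 24.5 nm = 2.45e-08 m
Convert H_f = 63 kJ/kg = 63000 J/kg
dT = 2 * gamma_SL * T_bulk / (rho * H_f * R)
dT = 2 * 1.83 * 1297 / (11718 * 63000 * 2.45e-08)
dT = 262.5 K

262.5


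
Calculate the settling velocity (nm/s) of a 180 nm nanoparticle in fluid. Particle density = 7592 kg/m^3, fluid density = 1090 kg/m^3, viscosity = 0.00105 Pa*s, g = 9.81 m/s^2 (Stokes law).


Radius R = 180/2 nm = 9e-08 m
Density difference = 7592 - 1090 = 6502 kg/m^3
v = 2 * R^2 * (rho_p - rho_f) * g / (9 * eta)
v = 2 * (9e-08)^2 * 6502 * 9.81 / (9 * 0.00105)
v = 1.09345e-07 m/s = 109.3451 nm/s

109.3451


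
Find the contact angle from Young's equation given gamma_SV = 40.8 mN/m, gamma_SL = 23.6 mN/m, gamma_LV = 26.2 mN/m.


cos(theta) = (gamma_SV - gamma_SL) / gamma_LV
cos(theta) = (40.8 - 23.6) / 26.2
cos(theta) = 0.656489
theta = arccos(0.656489) = 48.97 degrees

48.97


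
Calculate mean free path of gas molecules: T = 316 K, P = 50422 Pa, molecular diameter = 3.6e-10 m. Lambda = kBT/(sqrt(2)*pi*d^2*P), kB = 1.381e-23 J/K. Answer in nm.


Mean free path: lambda = kB*T / (sqrt(2) * pi * d^2 * P)
lambda = 1.381e-23 * 316 / (sqrt(2) * pi * (3.6e-10)^2 * 50422)
lambda = 1.50311e-07 m
lambda = 150.31 nm

150.31


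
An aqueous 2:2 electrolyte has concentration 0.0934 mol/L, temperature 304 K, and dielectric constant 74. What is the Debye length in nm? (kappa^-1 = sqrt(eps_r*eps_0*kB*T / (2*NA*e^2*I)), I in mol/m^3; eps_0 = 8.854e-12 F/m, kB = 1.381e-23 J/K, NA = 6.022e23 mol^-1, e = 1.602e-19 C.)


Ionic strength I = 0.0934 * 2^2 * 1000 = 373.6 mol/m^3
kappa^-1 = sqrt(74 * 8.854e-12 * 1.381e-23 * 304 / (2 * 6.022e23 * (1.602e-19)^2 * 373.6))
kappa^-1 = 0.488 nm

0.488


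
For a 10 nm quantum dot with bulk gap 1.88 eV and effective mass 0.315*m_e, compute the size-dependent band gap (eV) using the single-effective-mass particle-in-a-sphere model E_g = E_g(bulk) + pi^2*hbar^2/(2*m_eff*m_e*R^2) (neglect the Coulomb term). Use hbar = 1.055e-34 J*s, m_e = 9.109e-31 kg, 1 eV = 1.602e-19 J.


Radius R = 10/2 nm = 5e-09 m
Confinement energy dE = pi^2 * hbar^2 / (2 * m_eff * m_e * R^2)
dE = pi^2 * (1.055e-34)^2 / (2 * 0.315 * 9.109e-31 * (5e-09)^2) J, divided by 1.602e-19 J/eV
dE = 0.0478 eV
Total band gap = E_g(bulk) + dE = 1.88 + 0.0478 = 1.9278 eV

1.9278


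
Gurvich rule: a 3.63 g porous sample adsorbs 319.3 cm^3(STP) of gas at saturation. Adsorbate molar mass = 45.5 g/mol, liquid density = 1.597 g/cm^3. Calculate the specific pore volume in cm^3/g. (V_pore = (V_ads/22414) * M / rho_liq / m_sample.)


Moles adsorbed n = V_ads / 22414 = 319.3 / 22414 = 1.424556e-02 mol
Liquid volume V_liq = n * M / rho_liq = 1.424556e-02 * 45.5 / 1.597 = 0.40587 cm^3
Specific pore volume V_pore = V_liq / m_sample = 0.40587 / 3.63
V_pore = 0.1118 cm^3/g

0.1118


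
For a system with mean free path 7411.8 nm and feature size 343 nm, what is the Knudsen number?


Knudsen number Kn = lambda / L
Kn = 7411.8 / 343
Kn = 21.6087

21.6087


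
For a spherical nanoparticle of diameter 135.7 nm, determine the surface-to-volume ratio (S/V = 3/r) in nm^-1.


Radius r = 135.7/2 = 67.85 nm
S/V = 3 / r = 3 / 67.85
S/V = 0.0442 nm^-1

0.0442


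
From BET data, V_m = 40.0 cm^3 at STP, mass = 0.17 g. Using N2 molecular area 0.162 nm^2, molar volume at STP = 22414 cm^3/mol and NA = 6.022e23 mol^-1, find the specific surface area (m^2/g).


Number of moles in monolayer = V_m / 22414 = 40.0 / 22414 = 0.0017846
Number of molecules = moles * NA = 0.0017846 * 6.022e23
SA = molecules * sigma / mass
SA = (40.0 / 22414) * 6.022e23 * 0.162e-18 / 0.17
SA = 1024.1 m^2/g

1024.1


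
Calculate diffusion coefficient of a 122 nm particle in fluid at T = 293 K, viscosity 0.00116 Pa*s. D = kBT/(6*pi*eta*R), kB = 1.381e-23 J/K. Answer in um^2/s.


Radius R = 122/2 = 61 nm = 6.1e-08 m
D = kB*T / (6*pi*eta*R)
D = 1.381e-23 * 293 / (6 * pi * 0.00116 * 6.1e-08)
D = 3.0337e-12 m^2/s = 3.034 um^2/s

3.034


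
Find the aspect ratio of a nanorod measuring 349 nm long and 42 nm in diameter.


Aspect ratio AR = length / diameter
AR = 349 / 42
AR = 8.31

8.31


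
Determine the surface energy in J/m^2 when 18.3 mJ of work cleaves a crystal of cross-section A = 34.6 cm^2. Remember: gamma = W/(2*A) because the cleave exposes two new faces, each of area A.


Convert: A = 34.6 cm^2 = 0.00346 m^2, W = 18.3 mJ = 0.0183 J
Cleaving exposes two faces of area A, so total new surface = 2*A and gamma = W / (2*A)
gamma = 0.0183 / (2 * 0.00346)
gamma = 2.645 J/m^2

2.645


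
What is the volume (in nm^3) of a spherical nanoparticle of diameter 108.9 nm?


Radius r = 108.9/2 = 54.45 nm
Volume V = (4/3) * pi * r^3
V = (4/3) * pi * (54.45)^3
V = 676211.05 nm^3

676211.05


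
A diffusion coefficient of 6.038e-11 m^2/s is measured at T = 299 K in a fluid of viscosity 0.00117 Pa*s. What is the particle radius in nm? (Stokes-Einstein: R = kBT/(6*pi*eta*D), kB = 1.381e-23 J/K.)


Stokes-Einstein: R = kB*T / (6*pi*eta*D)
R = 1.381e-23 * 299 / (6 * pi * 0.00117 * 6.038e-11)
R = 3.10088e-09 m = 3.1 nm

3.1


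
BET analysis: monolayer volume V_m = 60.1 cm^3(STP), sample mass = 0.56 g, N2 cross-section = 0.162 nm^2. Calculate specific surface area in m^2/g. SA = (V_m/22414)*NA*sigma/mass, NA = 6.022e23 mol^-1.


Number of moles in monolayer = V_m / 22414 = 60.1 / 22414 = 0.00268136
Number of molecules = moles * NA = 0.00268136 * 6.022e23
SA = molecules * sigma / mass
SA = (60.1 / 22414) * 6.022e23 * 0.162e-18 / 0.56
SA = 467.1 m^2/g

467.1


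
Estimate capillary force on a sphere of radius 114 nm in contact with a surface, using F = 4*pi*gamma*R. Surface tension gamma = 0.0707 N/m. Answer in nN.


Convert radius: R = 114 nm = 1.14e-07 m
F = 4 * pi * gamma * R
F = 4 * pi * 0.0707 * 1.14e-07
F = 1.01282e-07 N = 101.2824 nN

101.2824


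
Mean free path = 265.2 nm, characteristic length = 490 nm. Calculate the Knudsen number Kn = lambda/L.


Knudsen number Kn = lambda / L
Kn = 265.2 / 490
Kn = 0.5412

0.5412


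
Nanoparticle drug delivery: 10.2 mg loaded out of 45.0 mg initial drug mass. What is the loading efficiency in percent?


Drug loading efficiency = (drug loaded / drug initial) * 100
DLE = 10.2 / 45.0 * 100
DLE = 0.2267 * 100
DLE = 22.67%

22.67


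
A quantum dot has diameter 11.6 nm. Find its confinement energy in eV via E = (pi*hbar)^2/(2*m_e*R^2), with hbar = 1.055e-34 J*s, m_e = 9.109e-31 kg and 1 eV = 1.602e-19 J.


Radius R = 11.6/2 = 5.8 nm = 5.8e-09 m
E = (pi * 1.055e-34)^2 / (2 * 9.109e-31 * (5.8e-09)^2)
E(J) = 1.79245e-21
E = E(J) / 1.602e-19 = 0.0112 eV

0.0112


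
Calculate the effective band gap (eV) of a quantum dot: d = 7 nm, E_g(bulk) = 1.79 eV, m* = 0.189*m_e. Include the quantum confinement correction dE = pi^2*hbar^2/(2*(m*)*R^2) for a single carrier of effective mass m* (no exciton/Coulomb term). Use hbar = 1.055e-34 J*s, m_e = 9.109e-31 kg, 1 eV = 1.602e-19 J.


Radius R = 7/2 nm = 3.5e-09 m
Confinement energy dE = pi^2 * hbar^2 / (2 * m_eff * m_e * R^2)
dE = pi^2 * (1.055e-34)^2 / (2 * 0.189 * 9.109e-31 * (3.5e-09)^2) J, divided by 1.602e-19 J/eV
dE = 0.1626 eV
Total band gap = E_g(bulk) + dE = 1.79 + 0.1626 = 1.9526 eV

1.9526


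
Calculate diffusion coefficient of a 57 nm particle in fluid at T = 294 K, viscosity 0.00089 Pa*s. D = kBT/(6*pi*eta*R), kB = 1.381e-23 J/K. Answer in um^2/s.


Radius R = 57/2 = 28.5 nm = 2.85e-08 m
D = kB*T / (6*pi*eta*R)
D = 1.381e-23 * 294 / (6 * pi * 0.00089 * 2.85e-08)
D = 8.4919e-12 m^2/s = 8.492 um^2/s

8.492


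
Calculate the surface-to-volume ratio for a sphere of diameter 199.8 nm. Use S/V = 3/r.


Radius r = 199.8/2 = 99.9 nm
S/V = 3 / r = 3 / 99.9
S/V = 0.03 nm^-1

0.03


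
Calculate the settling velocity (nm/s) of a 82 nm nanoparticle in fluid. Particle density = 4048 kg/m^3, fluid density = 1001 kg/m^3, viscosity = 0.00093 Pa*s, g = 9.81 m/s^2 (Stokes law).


Radius R = 82/2 nm = 4.1e-08 m
Density difference = 4048 - 1001 = 3047 kg/m^3
v = 2 * R^2 * (rho_p - rho_f) * g / (9 * eta)
v = 2 * (4.1e-08)^2 * 3047 * 9.81 / (9 * 0.00093)
v = 1.20064e-08 m/s = 12.0064 nm/s

12.0064


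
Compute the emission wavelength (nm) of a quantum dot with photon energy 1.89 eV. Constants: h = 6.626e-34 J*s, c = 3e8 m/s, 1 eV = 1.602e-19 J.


Convert energy: E = 1.89 eV = 1.89 * 1.602e-19 = 3.02778e-19 J
lambda = h*c / E = 6.626e-34 * 3e8 / 3.02778e-19
lambda = 6.56521e-07 m = 656.5 nm

656.5


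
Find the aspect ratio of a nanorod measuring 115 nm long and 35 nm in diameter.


Aspect ratio AR = length / diameter
AR = 115 / 35
AR = 3.29

3.29


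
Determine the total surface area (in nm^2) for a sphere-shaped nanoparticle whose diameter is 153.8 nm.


Radius r = 153.8/2 = 76.9 nm
Surface area SA = 4 * pi * r^2
SA = 4 * pi * (76.9)^2
SA = 74312.61 nm^2

74312.61


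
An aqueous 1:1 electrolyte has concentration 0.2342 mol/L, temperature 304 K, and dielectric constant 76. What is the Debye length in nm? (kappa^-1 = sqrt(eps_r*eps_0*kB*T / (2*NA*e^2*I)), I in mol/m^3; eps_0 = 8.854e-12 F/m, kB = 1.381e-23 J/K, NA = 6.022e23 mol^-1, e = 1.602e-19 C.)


Ionic strength I = 0.2342 * 1^2 * 1000 = 234.2 mol/m^3
kappa^-1 = sqrt(76 * 8.854e-12 * 1.381e-23 * 304 / (2 * 6.022e23 * (1.602e-19)^2 * 234.2))
kappa^-1 = 0.625 nm

0.625


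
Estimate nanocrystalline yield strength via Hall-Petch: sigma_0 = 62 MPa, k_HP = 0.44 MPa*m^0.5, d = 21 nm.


d = 21 nm = 2.1e-08 m
sqrt(d) = 0.0001449138
Hall-Petch contribution = k / sqrt(d) = 0.44 / 0.0001449138 = 3036.3 MPa
sigma = sigma_0 + k/sqrt(d) = 62 + 3036.3 = 3098.3 MPa

3098.3


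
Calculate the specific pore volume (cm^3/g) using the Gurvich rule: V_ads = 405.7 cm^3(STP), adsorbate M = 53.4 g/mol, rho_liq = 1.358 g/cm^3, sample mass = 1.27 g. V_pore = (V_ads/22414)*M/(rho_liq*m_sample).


Moles adsorbed n = V_ads / 22414 = 405.7 / 22414 = 1.810029e-02 mol
Liquid volume V_liq = n * M / rho_liq = 1.810029e-02 * 53.4 / 1.358 = 0.71175 cm^3
Specific pore volume V_pore = V_liq / m_sample = 0.71175 / 1.27
V_pore = 0.5604 cm^3/g

0.5604


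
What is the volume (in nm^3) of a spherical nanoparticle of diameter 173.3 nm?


Radius r = 173.3/2 = 86.65 nm
Volume V = (4/3) * pi * r^3
V = (4/3) * pi * (86.65)^3
V = 2725174.46 nm^3

2725174.46


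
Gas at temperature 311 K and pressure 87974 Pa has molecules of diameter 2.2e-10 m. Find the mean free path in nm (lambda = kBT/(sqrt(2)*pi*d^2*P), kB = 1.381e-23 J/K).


Mean free path: lambda = kB*T / (sqrt(2) * pi * d^2 * P)
lambda = 1.381e-23 * 311 / (sqrt(2) * pi * (2.2e-10)^2 * 87974)
lambda = 2.27033e-07 m
lambda = 227.03 nm

227.03


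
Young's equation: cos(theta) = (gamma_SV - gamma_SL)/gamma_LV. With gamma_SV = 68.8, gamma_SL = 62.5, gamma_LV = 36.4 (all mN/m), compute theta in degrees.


cos(theta) = (gamma_SV - gamma_SL) / gamma_LV
cos(theta) = (68.8 - 62.5) / 36.4
cos(theta) = 0.173077
theta = arccos(0.173077) = 80.03 degrees

80.03


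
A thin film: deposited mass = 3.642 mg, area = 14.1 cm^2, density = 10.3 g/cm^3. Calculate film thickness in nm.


Convert: m = 3.642 mg = 3.6420e-06 kg, A = 14.1 cm^2 = 1.4100e-03 m^2, rho = 10.3 g/cm^3 = 10300 kg/m^3
t = m / (A * rho)
t = 3.6420e-06 / (1.4100e-03 * 10300)
t = 2.5077e-07 m = 250.8 nm

250.8


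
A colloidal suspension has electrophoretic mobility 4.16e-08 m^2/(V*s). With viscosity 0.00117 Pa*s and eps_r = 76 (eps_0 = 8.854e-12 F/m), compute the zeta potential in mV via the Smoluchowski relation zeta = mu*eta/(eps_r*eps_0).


Smoluchowski equation: zeta = mu * eta / (eps_r * eps_0)
zeta = 4.16e-08 * 0.00117 / (76 * 8.854e-12)
zeta = 0.072331 V = 72.33 mV

72.33


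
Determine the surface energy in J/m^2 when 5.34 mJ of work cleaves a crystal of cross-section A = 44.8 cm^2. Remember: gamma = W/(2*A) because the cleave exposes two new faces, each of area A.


Convert: A = 44.8 cm^2 = 0.00448 m^2, W = 5.34 mJ = 0.00534 J
Cleaving exposes two faces of area A, so total new surface = 2*A and gamma = W / (2*A)
gamma = 0.00534 / (2 * 0.00448)
gamma = 0.596 J/m^2

0.596


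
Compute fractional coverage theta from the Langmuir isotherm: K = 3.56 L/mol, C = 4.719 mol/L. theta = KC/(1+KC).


Langmuir isotherm: theta = K*C / (1 + K*C)
K*C = 3.56 * 4.719 = 16.79964
theta = 16.79964 / (1 + 16.79964) = 16.79964 / 17.79964
theta = 0.9438

0.9438


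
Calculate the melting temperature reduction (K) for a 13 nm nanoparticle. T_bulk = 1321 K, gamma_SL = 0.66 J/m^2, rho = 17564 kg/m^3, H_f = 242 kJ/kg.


Radius R = 13/2 = 6.5 nm = 6.5e-09 m
Convert H_f = 242 kJ/kg = 242000 J/kg
dT = 2 * gamma_SL * T_bulk / (rho * H_f * R)
dT = 2 * 0.66 * 1321 / (17564 * 242000 * 6.5e-09)
dT = 63.1 K

63.1


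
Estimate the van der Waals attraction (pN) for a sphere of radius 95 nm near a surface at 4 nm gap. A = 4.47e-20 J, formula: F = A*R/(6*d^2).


Convert to SI: R = 95 nm = 9.5e-08 m, d = 4 nm = 4e-09 m
F = A * R / (6 * d^2)
F = 4.47e-20 * 9.5e-08 / (6 * (4e-09)^2)
F = 4.42344e-11 N = 44.234 pN

44.234


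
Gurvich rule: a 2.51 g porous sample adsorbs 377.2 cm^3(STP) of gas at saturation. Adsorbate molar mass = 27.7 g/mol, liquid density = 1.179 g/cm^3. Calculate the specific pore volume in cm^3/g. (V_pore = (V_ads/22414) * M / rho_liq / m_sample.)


Moles adsorbed n = V_ads / 22414 = 377.2 / 22414 = 1.682877e-02 mol
Liquid volume V_liq = n * M / rho_liq = 1.682877e-02 * 27.7 / 1.179 = 0.39538 cm^3
Specific pore volume V_pore = V_liq / m_sample = 0.39538 / 2.51
V_pore = 0.1575 cm^3/g

0.1575


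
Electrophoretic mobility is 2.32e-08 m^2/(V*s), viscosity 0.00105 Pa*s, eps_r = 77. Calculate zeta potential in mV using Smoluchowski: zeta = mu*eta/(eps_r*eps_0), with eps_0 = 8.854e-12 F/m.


Smoluchowski equation: zeta = mu * eta / (eps_r * eps_0)
zeta = 2.32e-08 * 0.00105 / (77 * 8.854e-12)
zeta = 0.035731 V = 35.73 mV

35.73


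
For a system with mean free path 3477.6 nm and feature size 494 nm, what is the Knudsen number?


Knudsen number Kn = lambda / L
Kn = 3477.6 / 494
Kn = 7.0397

7.0397


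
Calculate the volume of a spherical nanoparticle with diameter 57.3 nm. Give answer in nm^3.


Radius r = 57.3/2 = 28.65 nm
Volume V = (4/3) * pi * r^3
V = (4/3) * pi * (28.65)^3
V = 98505.96 nm^3

98505.96


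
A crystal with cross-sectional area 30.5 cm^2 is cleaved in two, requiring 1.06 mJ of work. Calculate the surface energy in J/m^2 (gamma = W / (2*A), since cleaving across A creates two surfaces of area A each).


Convert: A = 30.5 cm^2 = 0.00305 m^2, W = 1.06 mJ = 0.00106 J
Cleaving exposes two faces of area A, so total new surface = 2*A and gamma = W / (2*A)
gamma = 0.00106 / (2 * 0.00305)
gamma = 0.174 J/m^2

0.174


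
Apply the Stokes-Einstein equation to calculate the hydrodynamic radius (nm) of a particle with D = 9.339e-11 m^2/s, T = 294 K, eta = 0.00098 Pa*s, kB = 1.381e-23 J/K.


Stokes-Einstein: R = kB*T / (6*pi*eta*D)
R = 1.381e-23 * 294 / (6 * pi * 0.00098 * 9.339e-11)
R = 2.3535e-09 m = 2.35 nm

2.35


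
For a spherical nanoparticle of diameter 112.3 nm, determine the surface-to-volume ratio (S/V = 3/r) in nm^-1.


Radius r = 112.3/2 = 56.15 nm
S/V = 3 / r = 3 / 56.15
S/V = 0.0534 nm^-1

0.0534


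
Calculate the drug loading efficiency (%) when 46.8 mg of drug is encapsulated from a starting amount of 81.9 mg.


Drug loading efficiency = (drug loaded / drug initial) * 100
DLE = 46.8 / 81.9 * 100
DLE = 0.5714 * 100
DLE = 57.14%

57.14


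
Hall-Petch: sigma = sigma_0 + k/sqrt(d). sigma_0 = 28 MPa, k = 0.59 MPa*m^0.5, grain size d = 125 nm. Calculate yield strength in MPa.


d = 125 nm = 1.25e-07 m
sqrt(d) = 0.0003535534
Hall-Petch contribution = k / sqrt(d) = 0.59 / 0.0003535534 = 1668.8 MPa
sigma = sigma_0 + k/sqrt(d) = 28 + 1668.8 = 1696.8 MPa

1696.8


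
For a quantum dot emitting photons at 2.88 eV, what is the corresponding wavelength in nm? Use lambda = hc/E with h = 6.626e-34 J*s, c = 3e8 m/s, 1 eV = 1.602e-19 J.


Convert energy: E = 2.88 eV = 2.88 * 1.602e-19 = 4.61376e-19 J
lambda = h*c / E = 6.626e-34 * 3e8 / 4.61376e-19
lambda = 4.30842e-07 m = 430.8 nm

430.8


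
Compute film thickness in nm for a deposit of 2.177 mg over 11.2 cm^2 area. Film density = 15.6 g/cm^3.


Convert: m = 2.177 mg = 2.1770e-06 kg, A = 11.2 cm^2 = 1.1200e-03 m^2, rho = 15.6 g/cm^3 = 15600 kg/m^3
t = m / (A * rho)
t = 2.1770e-06 / (1.1200e-03 * 15600)
t = 1.2460e-07 m = 124.6 nm

124.6


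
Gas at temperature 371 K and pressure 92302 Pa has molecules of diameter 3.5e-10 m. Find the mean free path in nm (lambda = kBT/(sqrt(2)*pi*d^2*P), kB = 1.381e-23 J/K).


Mean free path: lambda = kB*T / (sqrt(2) * pi * d^2 * P)
lambda = 1.381e-23 * 371 / (sqrt(2) * pi * (3.5e-10)^2 * 92302)
lambda = 1.0199e-07 m
lambda = 101.99 nm

101.99


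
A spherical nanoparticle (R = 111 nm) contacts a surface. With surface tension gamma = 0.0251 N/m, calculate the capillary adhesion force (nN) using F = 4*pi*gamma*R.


Convert radius: R = 111 nm = 1.11e-07 m
F = 4 * pi * gamma * R
F = 4 * pi * 0.0251 * 1.11e-07
F = 3.50112e-08 N = 35.0112 nN

35.0112


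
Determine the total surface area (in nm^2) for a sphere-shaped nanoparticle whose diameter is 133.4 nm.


Radius r = 133.4/2 = 66.7 nm
Surface area SA = 4 * pi * r^2
SA = 4 * pi * (66.7)^2
SA = 55906.4 nm^2

55906.4


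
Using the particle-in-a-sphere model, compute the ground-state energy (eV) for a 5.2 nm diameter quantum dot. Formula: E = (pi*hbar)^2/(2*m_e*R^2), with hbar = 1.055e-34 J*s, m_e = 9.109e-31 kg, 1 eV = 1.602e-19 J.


Radius R = 5.2/2 = 2.6 nm = 2.6e-09 m
E = (pi * 1.055e-34)^2 / (2 * 9.109e-31 * (2.6e-09)^2)
E(J) = 8.91984e-21
E = E(J) / 1.602e-19 = 0.0557 eV

0.0557


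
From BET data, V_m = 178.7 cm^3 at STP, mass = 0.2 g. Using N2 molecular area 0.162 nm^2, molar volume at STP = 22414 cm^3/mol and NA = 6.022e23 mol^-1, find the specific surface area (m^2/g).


Number of moles in monolayer = V_m / 22414 = 178.7 / 22414 = 0.0079727
Number of molecules = moles * NA = 0.0079727 * 6.022e23
SA = molecules * sigma / mass
SA = (178.7 / 22414) * 6.022e23 * 0.162e-18 / 0.2
SA = 3888.9 m^2/g

3888.9


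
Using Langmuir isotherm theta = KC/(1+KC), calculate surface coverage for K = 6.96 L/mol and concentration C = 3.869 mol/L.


Langmuir isotherm: theta = K*C / (1 + K*C)
K*C = 6.96 * 3.869 = 26.92824
theta = 26.92824 / (1 + 26.92824) = 26.92824 / 27.92824
theta = 0.9642

0.9642


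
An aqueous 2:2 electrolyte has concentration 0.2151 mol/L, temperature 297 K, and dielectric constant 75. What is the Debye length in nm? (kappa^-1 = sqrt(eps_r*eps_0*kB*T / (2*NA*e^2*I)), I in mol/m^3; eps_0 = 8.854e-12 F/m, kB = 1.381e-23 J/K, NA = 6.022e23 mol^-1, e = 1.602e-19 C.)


Ionic strength I = 0.2151 * 2^2 * 1000 = 860.4 mol/m^3
kappa^-1 = sqrt(75 * 8.854e-12 * 1.381e-23 * 297 / (2 * 6.022e23 * (1.602e-19)^2 * 860.4))
kappa^-1 = 0.32 nm

0.32
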